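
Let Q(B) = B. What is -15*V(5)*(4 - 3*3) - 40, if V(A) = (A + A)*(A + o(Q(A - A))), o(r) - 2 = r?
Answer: 5210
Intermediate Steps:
o(r) = 2 + r
V(A) = 2*A*(2 + A) (V(A) = (A + A)*(A + (2 + (A - A))) = (2*A)*(A + (2 + 0)) = (2*A)*(A + 2) = (2*A)*(2 + A) = 2*A*(2 + A))
-15*V(5)*(4 - 3*3) - 40 = -15*2*5*(2 + 5)*(4 - 3*3) - 40 = -15*2*5*7*(4 - 9) - 40 = -1050*(-5) - 40 = -15*(-350) - 40 = 5250 - 40 = 5210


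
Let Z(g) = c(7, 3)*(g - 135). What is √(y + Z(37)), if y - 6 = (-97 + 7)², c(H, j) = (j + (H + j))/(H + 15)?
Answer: √973819/11 ≈ 89.711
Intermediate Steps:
c(H, j) = (H + 2*j)/(15 + H)
Z(g) = -1755/22 + 13*g/22 (Z(g) = ((7 + 2*3)/(15 + 7))*(g - 135) = ((7 + 6)/22)*(-135 + g) = ((1/22)*13)*(-135 + g) = 13*(-135 + g)/22 = -1755/22 + 13*g/22)
y = 8106 (y = 6 + (-97 + 7)² = 6 + (-90)² = 6 + 8100 = 8106)
√(y + Z(37)) = √(8106 + (-1755/22 + (13/22)*37)) = √(8106 + (-1755/22 + 481/22)) = √(8106 - 637/11) = √(88529/11) = √973819/11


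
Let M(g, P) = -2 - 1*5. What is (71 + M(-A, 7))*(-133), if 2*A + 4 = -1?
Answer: -8512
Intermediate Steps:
A = -5/2 (A = -2 + (1/2)*(-1) = -2 - 1/2 = -5/2 ≈ -2.5000)
M(g, P) = -7 (M(g, P) = -2 - 5 = -7)
(71 + M(-A, 7))*(-133) = (71 - 7)*(-133) = 64*(-133) = -8512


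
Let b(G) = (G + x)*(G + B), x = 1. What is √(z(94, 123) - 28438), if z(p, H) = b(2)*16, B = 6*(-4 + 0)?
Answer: I*√29494 ≈ 171.74*I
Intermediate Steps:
B = -24 (B = 6*(-4) = -24)
b(G) = (1 + G)*(-24 + G) (b(G) = (G + 1)*(G - 24) = (1 + G)*(-24 + G))
z(p, H) = -1056 (z(p, H) = (-24 + 2² - 23*2)*16 = (-24 + 4 - 46)*16 = -66*16 = -1056)
√(z(94, 123) - 28438) = √(-1056 - 28438) = √(-29494) = I*√29494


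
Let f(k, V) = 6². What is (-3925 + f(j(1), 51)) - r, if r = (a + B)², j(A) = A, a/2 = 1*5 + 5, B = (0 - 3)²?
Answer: -4730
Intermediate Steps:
B = 9 (B = (-3)² = 9)
a = 20 (a = 2*(1*5 + 5) = 2*(5 + 5) = 2*10 = 20)
f(k, V) = 36
r = 841 (r = (20 + 9)² = 29² = 841)
(-3925 + f(j(1), 51)) - r = (-3925 + 36) - 1*841 = -3889 - 841 = -4730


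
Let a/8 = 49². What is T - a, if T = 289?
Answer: -18919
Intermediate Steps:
a = 19208 (a = 8*49² = 8*2401 = 19208)
T - a = 289 - 1*19208 = 289 - 19208 = -18919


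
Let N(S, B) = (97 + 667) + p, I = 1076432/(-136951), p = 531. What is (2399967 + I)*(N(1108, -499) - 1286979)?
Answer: -422574508311787540/136951 ≈ -3.0856e+12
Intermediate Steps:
I = -1076432/136951 (I = 1076432*(-1/136951) = -1076432/136951 ≈ -7.8600)
N(S, B) = 1295 (N(S, B) = (97 + 667) + 531 = 764 + 531 = 1295)
(2399967 + I)*(N(1108, -499) - 1286979) = (2399967 - 1076432/136951)*(1295 - 1286979) = (328676804185/136951)*(-1285684) = -422574508311787540/136951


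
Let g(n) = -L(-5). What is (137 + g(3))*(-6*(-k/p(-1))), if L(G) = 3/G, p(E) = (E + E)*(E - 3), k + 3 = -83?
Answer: -44376/5 ≈ -8875.2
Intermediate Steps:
k = -86 (k = -3 - 83 = -86)
p(E) = 2*E*(-3 + E) (p(E) = (2*E)*(-3 + E) = 2*E*(-3 + E))
g(n) = 3/5 (g(n) = -3/(-5) = -3*(-1)/5 = -1*(-3/5) = 3/5)
(137 + g(3))*(-6*(-k/p(-1))) = (137 + 3/5)*(-6*(-43/(-3 - 1))) = 688*(-6/((-2*(-1)*(-4)*(-1)/86)))/5 = 688*(-6/((-8*(-1)/86)))/5 = 688*(-6/((-1*(-4/43))))/5 = 688*(-6/4/43)/5 = 688*(-6*43/4)/5 = (688/5)*(-129/2) = -44376/5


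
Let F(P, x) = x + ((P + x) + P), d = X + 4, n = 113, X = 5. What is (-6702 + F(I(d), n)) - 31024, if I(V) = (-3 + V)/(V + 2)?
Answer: -412488/11 ≈ -37499.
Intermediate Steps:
d = 9 (d = 5 + 4 = 9)
I(V) = (-3 + V)/(2 + V)
F(P, x) = 2*P + 2*x (F(P, x) = x + (x + 2*P) = 2*P + 2*x)
(-6702 + F(I(d), n)) - 31024 = (-6702 + (2*((-3 + 9)/(2 + 9)) + 2*113)) - 31024 = (-6702 + (2*(6/11) + 226)) - 31024 = (-6702 + (12/11 + 226)) - 31024 = (-6702 + 2498/11) - 31024 = -71224/11 - 31024 = -412488/11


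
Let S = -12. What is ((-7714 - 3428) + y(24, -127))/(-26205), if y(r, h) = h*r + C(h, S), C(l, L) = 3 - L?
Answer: 945/1747 ≈ 0.54093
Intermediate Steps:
y(r, h) = 15 + h*r (y(r, h) = h*r + (3 - 1*(-12)) = h*r + (3 + 12) = h*r + 15 = 15 + h*r)
((-7714 - 3428) + y(24, -127))/(-26205) = ((-7714 - 3428) + (15 - 127*24))/(-26205) = (-11142 + (15 - 3048))*(-1/26205) = (-11142 - 3033)*(-1/26205) = -14175*(-1/26205) = 945/1747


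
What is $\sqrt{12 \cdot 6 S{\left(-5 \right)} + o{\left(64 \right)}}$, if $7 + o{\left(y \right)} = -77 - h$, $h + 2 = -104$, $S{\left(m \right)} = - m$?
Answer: $\sqrt{382} \approx 19.545$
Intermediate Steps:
$h = -106$ ($h = -2 - 104 = -106$)
$o{\left(y \right)} = 22$ ($o{\left(y \right)} = -7 - -29 = -7 + \left(-77 + 106\right) = -7 + 29 = 22$)
$\sqrt{12 \cdot 6 S{\left(-5 \right)} + o{\left(64 \right)}} = \sqrt{12 \cdot 6 \left(\left(-1\right) \left(-5\right)\right) + 22} = \sqrt{72 \cdot 5 + 22} = \sqrt{360 + 22} = \sqrt{382}$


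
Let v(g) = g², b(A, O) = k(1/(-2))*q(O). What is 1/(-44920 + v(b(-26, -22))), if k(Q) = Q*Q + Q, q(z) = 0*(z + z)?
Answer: -1/44920 ≈ -2.2262e-5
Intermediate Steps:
q(z) = 0 (q(z) = 0*(2*z) = 0)
k(Q) = Q + Q² (k(Q) = Q² + Q = Q + Q²)
b(A, O) = 0 (b(A, O) = ((1 + 1/(-2))/(-2))*0 = -(1 - ½)/2*0 = -½*½*0 = -¼*0 = 0)
1/(-44920 + v(b(-26, -22))) = 1/(-44920 + 0²) = 1/(-44920 + 0) = 1/(-44920) = -1/44920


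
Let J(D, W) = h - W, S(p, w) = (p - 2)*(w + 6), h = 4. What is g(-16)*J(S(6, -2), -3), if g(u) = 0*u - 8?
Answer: -56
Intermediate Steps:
S(p, w) = (-2 + p)*(6 + w)
J(D, W) = 4 - W
g(u) = -8 (g(u) = 0 - 8 = -8)
g(-16)*J(S(6, -2), -3) = -8*(4 - 1*(-3)) = -8*(4 + 3) = -8*7 = -56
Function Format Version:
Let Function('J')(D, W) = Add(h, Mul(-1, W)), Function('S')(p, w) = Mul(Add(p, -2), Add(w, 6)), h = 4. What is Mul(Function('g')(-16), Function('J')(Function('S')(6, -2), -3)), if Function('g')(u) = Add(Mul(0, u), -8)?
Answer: -56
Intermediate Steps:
Function('S')(p, w) = Mul(Add(-2, p), Add(6, w))
Function('J')(D, W) = Add(4, Mul(-1, W))
Function('g')(u) = -8 (Function('g')(u) = Add(0, -8) = -8)
Mul(Function('g')(-16), Function('J')(Function('S')(6, -2), -3)) = Mul(-8, Add(4, Mul(-1, -3))) = Mul(-8, Add(4, 3)) = Mul(-8, 7) = -56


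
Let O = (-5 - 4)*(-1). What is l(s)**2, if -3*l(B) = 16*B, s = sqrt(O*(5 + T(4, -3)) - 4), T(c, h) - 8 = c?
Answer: 38144/9 ≈ 4238.2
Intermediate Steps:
O = 9 (O = -9*(-1) = 9)
T(c, h) = 8 + c
s = sqrt(149) (s = sqrt(9*(5 + (8 + 4)) - 4) = sqrt(9*(5 + 12) - 4) = sqrt(9*17 - 4) = sqrt(153 - 4) = sqrt(149) ≈ 12.207)
l(B) = -16*B/3
l(s)**2 = (-16*sqrt(149)/3)**2 = 38144/9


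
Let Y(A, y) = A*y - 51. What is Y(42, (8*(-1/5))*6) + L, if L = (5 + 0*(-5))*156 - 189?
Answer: 684/5 ≈ 136.80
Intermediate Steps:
Y(A, y) = -51 + A*y
L = 591 (L = (5 + 0)*156 - 189 = 5*156 - 189 = 780 - 189 = 591)
Y(42, (8*(-1/5))*6) + L = (-51 + 42*((8*(-1/5))*6)) + 591 = (-51 + 42*(-8/5*6)) + 591 = (-51 + 42*(-48/5)) + 591 = (-51 - 2016/5) + 591 = -2271/5 + 591 = 684/5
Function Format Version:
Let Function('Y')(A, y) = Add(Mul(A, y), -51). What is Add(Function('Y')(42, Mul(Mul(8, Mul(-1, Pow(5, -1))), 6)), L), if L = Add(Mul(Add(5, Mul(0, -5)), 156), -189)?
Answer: Rational(684, 5) ≈ 136.80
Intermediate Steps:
Function('Y')(A, y) = Add(-51, Mul(A, y))
L = 591 (L = Add(Mul(Add(5, 0), 156), -189) = Add(Mul(5, 156), -189) = Add(780, -189) = 591)
Add(Function('Y')(42, Mul(Mul(8, Mul(-1, Pow(5, -1))), 6)), L) = Add(Add(-51, Mul(42, Mul(Mul(8, Mul(-1, Pow(5, -1))), 6))), 591) = Add(Add(-51, Mul(42, Mul(Mul(8, Mul(-1, Rational(1, 5))), 6))), 591) = Add(Add(-51, Mul(42, Mul(Mul(8, Rational(-1, 5)), 6))), 591) = Add(Add(-51, Mul(42, Mul(Rational(-8, 5), 6))), 591) = Add(Add(-51, Mul(42, Rational(-48, 5))), 591) = Add(Add(-51, Rational(-2016, 5)), 591) = Add(Rational(-2271, 5), 591) = Rational(684, 5)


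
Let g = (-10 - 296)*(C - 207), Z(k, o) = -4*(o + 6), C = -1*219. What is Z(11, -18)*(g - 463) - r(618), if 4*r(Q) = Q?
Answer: 12469419/2 ≈ 6.2347e+6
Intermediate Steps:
r(Q) = Q/4
C = -219
Z(k, o) = -24 - 4*o (Z(k, o) = -4*(6 + o) = -24 - 4*o)
g = 130356 (g = (-10 - 296)*(-219 - 207) = -306*(-426) = 130356)
Z(11, -18)*(g - 463) - r(618) = (-24 - 4*(-18))*(130356 - 463) - 618/4 = (-24 + 72)*129893 - 1*309/2 = 48*129893 - 309/2 = 6234864 - 309/2 = 12469419/2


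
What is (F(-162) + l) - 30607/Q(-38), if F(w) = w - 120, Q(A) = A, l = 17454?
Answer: 683143/38 ≈ 17977.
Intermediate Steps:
F(w) = -120 + w
(F(-162) + l) - 30607/Q(-38) = ((-120 - 162) + 17454) - 30607/(-38) = (-282 + 17454) - 30607*(-1/38) = 17172 + 30607/38 = 683143/38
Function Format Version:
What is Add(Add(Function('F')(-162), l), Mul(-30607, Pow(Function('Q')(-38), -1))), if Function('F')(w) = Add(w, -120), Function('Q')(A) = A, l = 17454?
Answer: Rational(683143, 38) ≈ 17977.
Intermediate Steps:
Function('F')(w) = Add(-120, w)
Add(Add(Function('F')(-162), l), Mul(-30607, Pow(Function('Q')(-38), -1))) = Add(Add(Add(-120, -162), 17454), Mul(-30607, Pow(-38, -1))) = Add(Add(-282, 17454), Mul(-30607, Rational(-1, 38))) = Add(17172, Rational(30607, 38)) = Rational(683143, 38)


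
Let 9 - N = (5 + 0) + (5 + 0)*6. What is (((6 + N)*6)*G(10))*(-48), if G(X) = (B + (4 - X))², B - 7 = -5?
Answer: 92160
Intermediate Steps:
B = 2 (B = 7 - 5 = 2)
G(X) = (6 - X)² (G(X) = (2 + (4 - X))² = (6 - X)²)
N = -26 (N = 9 - ((5 + 0) + (5 + 0)*6) = 9 - (5 + 5*6) = 9 - (5 + 30) = 9 - 1*35 = 9 - 35 = -26)
(((6 + N)*6)*G(10))*(-48) = (((6 - 26)*6)*(6 - 1*10)²)*(-48) = ((-20*6)*(6 - 10)²)*(-48) = -120*(-4)²*(-48) = -120*16*(-48) = -1920*(-48) = 92160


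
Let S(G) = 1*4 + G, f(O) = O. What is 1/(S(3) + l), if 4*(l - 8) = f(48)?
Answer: 1/27 ≈ 0.037037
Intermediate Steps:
S(G) = 4 + G
l = 20 (l = 8 + (1/4)*48 = 8 + 12 = 20)
1/(S(3) + l) = 1/((4 + 3) + 20) = 1/(7 + 20) = 1/27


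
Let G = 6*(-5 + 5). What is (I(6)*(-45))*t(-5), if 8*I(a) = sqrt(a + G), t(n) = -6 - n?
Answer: 45*sqrt(6)/8 ≈ 13.778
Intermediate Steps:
G = 0 (G = 6*0 = 0)
I(a) = sqrt(a)/8 (I(a) = sqrt(a + 0)/8 = sqrt(a)/8)
(I(6)*(-45))*t(-5) = ((sqrt(6)/8)*(-45))*(-6 - 1*(-5)) = (-45*sqrt(6)/8)*(-6 + 5) = -45*sqrt(6)/8*(-1) = 45*sqrt(6)/8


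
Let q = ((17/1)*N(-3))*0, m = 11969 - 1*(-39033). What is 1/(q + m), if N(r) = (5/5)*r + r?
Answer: 1/51002 ≈ 1.9607e-5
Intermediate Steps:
N(r) = 2*r (N(r) = (5*(1/5))*r + r = 1*r + r = r + r = 2*r)
m = 51002 (m = 11969 + 39033 = 51002)
q = 0 (q = ((17/1)*(2*(-3)))*0 = ((17*1)*(-6))*0 = (17*(-6))*0 = -102*0 = 0)
1/(q + m) = 1/(0 + 51002) = 1/51002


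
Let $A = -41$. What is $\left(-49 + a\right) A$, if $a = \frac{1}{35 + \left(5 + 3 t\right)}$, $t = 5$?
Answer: $\frac{110454}{55} \approx 2008.3$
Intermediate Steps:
$a = \frac{1}{55}$ ($a = \frac{1}{35 + \left(5 + 3 \cdot 5\right)} = \frac{1}{35 + \left(5 + 15\right)} = \frac{1}{35 + 20} = \frac{1}{55} \approx 0.018182$)
$\left(-49 + a\right) A = \left(-49 + \frac{1}{55}\right) \left(-41\right) = \left(- \frac{2694}{55}\right) \left(-41\right) = \frac{110454}{55}$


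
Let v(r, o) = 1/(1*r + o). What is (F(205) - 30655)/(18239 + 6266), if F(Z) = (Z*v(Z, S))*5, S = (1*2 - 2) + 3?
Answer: -43967/35152 ≈ -1.2508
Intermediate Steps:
S = 3 (S = (2 - 2) + 3 = 0 + 3 = 3)
v(r, o) = 1/(o + r) (v(r, o) = 1/(r + o) = 1/(o + r))
F(Z) = 5*Z/(3 + Z) (F(Z) = (Z/(3 + Z))*5 = 5*Z/(3 + Z))
(F(205) - 30655)/(18239 + 6266) = (5*205/(3 + 205) - 30655)/(18239 + 6266) = (5*205/208 - 30655)/24505 = (5*205*(1/208) - 30655)*(1/24505) = (1025/208 - 30655)*(1/24505) = -6375215/208*1/24505 = -43967/35152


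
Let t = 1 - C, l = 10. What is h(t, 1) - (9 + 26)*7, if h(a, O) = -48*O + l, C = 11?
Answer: -283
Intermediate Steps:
t = -10 (t = 1 - 1*11 = 1 - 11 = -10)
h(a, O) = 10 - 48*O (h(a, O) = -48*O + 10 = 10 - 48*O)
h(t, 1) - (9 + 26)*7 = (10 - 48*1) - (9 + 26)*7 = (10 - 48) - 35*7 = -38 - 1*245 = -38 - 245 = -283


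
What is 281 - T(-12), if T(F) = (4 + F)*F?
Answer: 185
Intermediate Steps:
T(F) = F*(4 + F)
281 - T(-12) = 281 - (-12)*(4 - 12) = 281 - (-12)*(-8) = 281 - 1*96 = 281 - 96 = 185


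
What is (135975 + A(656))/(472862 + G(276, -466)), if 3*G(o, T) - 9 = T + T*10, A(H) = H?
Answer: 409893/1413469 ≈ 0.28999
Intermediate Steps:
G(o, T) = 3 + 11*T/3 (G(o, T) = 3 + (T + T*10)/3 = 3 + (T + 10*T)/3 = 3 + (11*T)/3 = 3 + 11*T/3)
(135975 + A(656))/(472862 + G(276, -466)) = (135975 + 656)/(472862 + (3 + (11/3)*(-466))) = 136631/(472862 + (3 - 5126/3)) = 136631/(472862 - 5117/3) = 136631/(1413469/3) = 136631*(3/1413469) = 409893/1413469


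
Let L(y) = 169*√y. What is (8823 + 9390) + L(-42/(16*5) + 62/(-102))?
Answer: 18213 + 169*I*√1178610/1020 ≈ 18213.0 + 179.88*I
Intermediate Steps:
(8823 + 9390) + L(-42/(16*5) + 62/(-102)) = (8823 + 9390) + 169*√(-42/(16*5) + 62/(-102)) = 18213 + 169*√(-42/80 + 62*(-1/102)) = 18213 + 169*√(-42*1/80 - 31/51) = 18213 + 169*√(-21/40 - 31/51) = 18213 + 169*√(-2311/2040) = 18213 + 169*(I*√1178610/1020) = 18213 + 169*I*√1178610/1020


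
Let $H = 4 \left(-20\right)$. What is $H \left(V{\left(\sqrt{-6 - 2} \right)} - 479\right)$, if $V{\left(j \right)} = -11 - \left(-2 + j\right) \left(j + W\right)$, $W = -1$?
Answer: $38720 - 480 i \sqrt{2} \approx 38720.0 - 678.82 i$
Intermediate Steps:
$H = -80$
$V{\left(j \right)} = -11 - \left(-1 + j\right) \left(-2 + j\right)$ ($V{\left(j \right)} = -11 - \left(-2 + j\right) \left(j - 1\right) = -11 - \left(-2 + j\right) \left(-1 + j\right) = -11 - \left(-1 + j\right) \left(-2 + j\right)$)
$H \left(V{\left(\sqrt{-6 - 2} \right)} - 479\right) = - 80 \left(\left(-13 - \left(\sqrt{-6 - 2}\right)^{2} + 3 \sqrt{-6 - 2}\right) - 479\right) = - 80 \left(\left(-13 - \left(\sqrt{-8}\right)^{2} + 3 \sqrt{-8}\right) - 479\right) = - 80 \left(\left(-13 - \left(2 i \sqrt{2}\right)^{2} + 3 \cdot 2 i \sqrt{2}\right) - 479\right) = - 80 \left(\left(-13 - -8 + 6 i \sqrt{2}\right) - 479\right) = - 80 \left(\left(-13 + 8 + 6 i \sqrt{2}\right) - 479\right) = - 80 \left(\left(-5 + 6 i \sqrt{2}\right) - 479\right) = - 80 \left(-484 + 6 i \sqrt{2}\right) = 38720 - 480 i \sqrt{2}$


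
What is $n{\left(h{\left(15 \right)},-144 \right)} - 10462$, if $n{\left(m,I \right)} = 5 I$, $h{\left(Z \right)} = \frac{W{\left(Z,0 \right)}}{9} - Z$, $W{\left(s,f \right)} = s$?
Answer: $-11182$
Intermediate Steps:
$h{\left(Z \right)} = - \frac{8 Z}{9}$ ($h{\left(Z \right)} = \frac{Z}{9} - Z = - \frac{8 Z}{9}$)
$n{\left(h{\left(15 \right)},-144 \right)} - 10462 = 5 \left(-144\right) - 10462 = -720 - 10462 = -11182$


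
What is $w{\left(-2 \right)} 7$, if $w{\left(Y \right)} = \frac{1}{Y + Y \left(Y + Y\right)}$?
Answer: $\frac{7}{6} \approx 1.1667$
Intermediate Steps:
$w{\left(Y \right)} = \frac{1}{Y + 2 Y^{2}}$ ($w{\left(Y \right)} = \frac{1}{Y + Y 2 Y} = \frac{1}{Y + 2 Y^{2}}$)
$w{\left(-2 \right)} 7 = \frac{1}{\left(-2\right) \left(1 + 2 \left(-2\right)\right)} 7 = - \frac{1}{2 \left(1 - 4\right)} 7 = - \frac{1}{2 \left(-3\right)} 7 = \left(- \frac{1}{2}\right) \left(- \frac{1}{3}\right) 7 = \frac{1}{6} \cdot 7 = \frac{7}{6}$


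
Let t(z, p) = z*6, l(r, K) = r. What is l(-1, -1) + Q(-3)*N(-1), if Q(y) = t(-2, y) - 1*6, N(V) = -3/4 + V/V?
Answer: -11/2 ≈ -5.5000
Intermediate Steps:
N(V) = ¼ (N(V) = -3*¼ + 1 = -¾ + 1 = ¼)
t(z, p) = 6*z
Q(y) = -18 (Q(y) = 6*(-2) - 1*6 = -12 - 6 = -18)
l(-1, -1) + Q(-3)*N(-1) = -1 - 18*¼ = -1 - 9/2 = -11/2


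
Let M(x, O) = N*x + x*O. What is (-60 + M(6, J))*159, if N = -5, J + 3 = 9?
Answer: -8586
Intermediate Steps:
J = 6 (J = -3 + 9 = 6)
M(x, O) = -5*x + O*x (M(x, O) = -5*x + x*O = -5*x + O*x)
(-60 + M(6, J))*159 = (-60 + 6*(-5 + 6))*159 = (-60 + 6*1)*159 = (-60 + 6)*159 = -54*159 = -8586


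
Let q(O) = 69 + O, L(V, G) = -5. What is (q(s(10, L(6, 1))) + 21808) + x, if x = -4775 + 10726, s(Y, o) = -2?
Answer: 27826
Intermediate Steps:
x = 5951
(q(s(10, L(6, 1))) + 21808) + x = ((69 - 2) + 21808) + 5951 = (67 + 21808) + 5951 = 21875 + 5951 = 27826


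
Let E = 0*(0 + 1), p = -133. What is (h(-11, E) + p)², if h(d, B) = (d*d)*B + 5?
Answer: 16384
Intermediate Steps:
E = 0 (E = 0*1 = 0)
h(d, B) = 5 + B*d² (h(d, B) = d²*B + 5 = B*d² + 5 = 5 + B*d²)
(h(-11, E) + p)² = ((5 + 0*(-11)²) - 133)² = ((5 + 0*121) - 133)² = ((5 + 0) - 133)² = (5 - 133)² = (-128)² = 16384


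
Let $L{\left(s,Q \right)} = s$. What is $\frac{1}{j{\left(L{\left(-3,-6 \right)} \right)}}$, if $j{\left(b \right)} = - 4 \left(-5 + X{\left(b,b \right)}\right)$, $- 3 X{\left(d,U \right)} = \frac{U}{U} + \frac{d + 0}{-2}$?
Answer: $\frac{3}{70} \approx 0.042857$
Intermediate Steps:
$X{\left(d,U \right)} = - \frac{1}{3} + \frac{d}{6}$ ($X{\left(d,U \right)} = - \frac{\frac{U}{U} + \frac{d + 0}{-2}}{3} = - \frac{1 + d \left(- \frac{1}{2}\right)}{3} = - \frac{1 - \frac{d}{2}}{3} = - \frac{1}{3} + \frac{d}{6}$)
$j{\left(b \right)} = \frac{64}{3} - \frac{2 b}{3}$ ($j{\left(b \right)} = - 4 \left(-5 + \left(- \frac{1}{3} + \frac{b}{6}\right)\right) = - 4 \left(- \frac{16}{3} + \frac{b}{6}\right) = \frac{64}{3} - \frac{2 b}{3}$)
$\frac{1}{j{\left(L{\left(-3,-6 \right)} \right)}} = \frac{1}{\frac{64}{3} - -2} = \frac{1}{\frac{64}{3} + 2} = \frac{1}{\frac{70}{3}} = \frac{3}{70}$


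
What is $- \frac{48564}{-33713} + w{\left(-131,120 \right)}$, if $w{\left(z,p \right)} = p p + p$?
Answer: $\frac{489561324}{33713} \approx 14521.0$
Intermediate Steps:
$w{\left(z,p \right)} = p + p^{2}$ ($w{\left(z,p \right)} = p^{2} + p = p + p^{2}$)
$- \frac{48564}{-33713} + w{\left(-131,120 \right)} = - \frac{48564}{-33713} + 120 \left(1 + 120\right) = \left(-48564\right) \left(- \frac{1}{33713}\right) + 120 \cdot 121 = \frac{48564}{33713} + 14520 = \frac{489561324}{33713}$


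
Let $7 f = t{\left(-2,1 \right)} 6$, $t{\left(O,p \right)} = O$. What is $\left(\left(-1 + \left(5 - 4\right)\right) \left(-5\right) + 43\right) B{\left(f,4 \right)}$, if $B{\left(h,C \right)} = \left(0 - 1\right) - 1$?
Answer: $-86$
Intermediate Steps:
$f = - \frac{12}{7}$ ($f = \frac{\left(-2\right) 6}{7} = \frac{1}{7} \left(-12\right) = - \frac{12}{7} \approx -1.7143$)
$B{\left(h,C \right)} = -2$ ($B{\left(h,C \right)} = -1 - 1 = -2$)
$\left(\left(-1 + \left(5 - 4\right)\right) \left(-5\right) + 43\right) B{\left(f,4 \right)} = \left(\left(-1 + \left(5 - 4\right)\right) \left(-5\right) + 43\right) \left(-2\right) = \left(\left(-1 + 1\right) \left(-5\right) + 43\right) \left(-2\right) = \left(0 \left(-5\right) + 43\right) \left(-2\right) = \left(0 + 43\right) \left(-2\right) = 43 \left(-2\right) = -86$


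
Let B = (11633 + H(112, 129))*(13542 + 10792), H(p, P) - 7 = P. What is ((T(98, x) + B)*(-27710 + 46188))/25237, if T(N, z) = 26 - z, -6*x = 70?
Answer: 15875570509178/75711 ≈ 2.0969e+8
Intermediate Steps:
x = -35/3 (x = -⅙*70 = -35/3 ≈ -11.667)
H(p, P) = 7 + P
B = 286386846 (B = (11633 + (7 + 129))*(13542 + 10792) = (11633 + 136)*24334 = 11769*24334 = 286386846)
((T(98, x) + B)*(-27710 + 46188))/25237 = (((26 - 1*(-35/3)) + 286386846)*(-27710 + 46188))/25237 = (((26 + 35/3) + 286386846)*18478)*(1/25237) = ((113/3 + 286386846)*18478)*(1/25237) = ((859160651/3)*18478)*(1/25237) = (15875570509178/3)*(1/25237) = 15875570509178/75711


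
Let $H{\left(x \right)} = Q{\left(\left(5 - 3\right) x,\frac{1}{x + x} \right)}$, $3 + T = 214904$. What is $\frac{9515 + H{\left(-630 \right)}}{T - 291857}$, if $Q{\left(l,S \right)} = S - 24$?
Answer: $- \frac{11958659}{96964560} \approx -0.12333$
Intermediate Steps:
$T = 214901$ ($T = -3 + 214904 = 214901$)
$Q{\left(l,S \right)} = -24 + S$
$H{\left(x \right)} = -24 + \frac{1}{2 x}$ ($H{\left(x \right)} = -24 + \frac{1}{x + x} = -24 + \frac{1}{2 x}$)
$\frac{9515 + H{\left(-630 \right)}}{T - 291857} = \frac{9515 - \left(24 - \frac{1}{2 \left(-630\right)}\right)}{214901 - 291857} = \frac{9515 + \left(-24 + \frac{1}{2} \left(- \frac{1}{630}\right)\right)}{-76956} = \left(9515 - \frac{30241}{1260}\right) \left(- \frac{1}{76956}\right) = \frac{11958659}{1260} \left(- \frac{1}{76956}\right) = - \frac{11958659}{96964560}$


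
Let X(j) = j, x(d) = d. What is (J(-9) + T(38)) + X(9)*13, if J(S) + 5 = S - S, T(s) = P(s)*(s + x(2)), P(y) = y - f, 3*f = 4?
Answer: 4736/3 ≈ 1578.7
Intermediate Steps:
f = 4/3 (f = (⅓)*4 = 4/3 ≈ 1.3333)
P(y) = -4/3 + y (P(y) = y - 1*4/3 = y - 4/3 = -4/3 + y)
T(s) = (2 + s)*(-4/3 + s) (T(s) = (-4/3 + s)*(s + 2) = (-4/3 + s)*(2 + s) = (2 + s)*(-4/3 + s))
J(S) = -5 (J(S) = -5 + (S - S) = -5 + 0 = -5)
(J(-9) + T(38)) + X(9)*13 = (-5 + (-4 + 3*38)*(2 + 38)/3) + 9*13 = (-5 + (⅓)*(-4 + 114)*40) + 117 = (-5 + (⅓)*110*40) + 117 = (-5 + 4400/3) + 117 = 4385/3 + 117 = 4736/3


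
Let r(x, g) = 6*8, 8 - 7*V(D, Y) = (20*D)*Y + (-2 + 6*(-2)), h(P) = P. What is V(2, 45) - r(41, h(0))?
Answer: -302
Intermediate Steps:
V(D, Y) = 22/7 - 20*D*Y/7 (V(D, Y) = 8/7 - ((20*D)*Y + (-2 + 6*(-2)))/7 = 8/7 - (20*D*Y + (-2 - 12))/7 = 8/7 - (20*D*Y - 14)/7 = 8/7 - (-14 + 20*D*Y)/7 = 8/7 + (2 - 20*D*Y/7) = 22/7 - 20*D*Y/7)
r(x, g) = 48
V(2, 45) - r(41, h(0)) = (22/7 - 20/7*2*45) - 1*48 = (22/7 - 1800/7) - 48 = -254 - 48 = -302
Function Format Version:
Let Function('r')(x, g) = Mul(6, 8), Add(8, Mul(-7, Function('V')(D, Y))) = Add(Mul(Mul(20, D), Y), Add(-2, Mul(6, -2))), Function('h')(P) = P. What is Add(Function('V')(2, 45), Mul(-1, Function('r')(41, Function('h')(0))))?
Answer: -302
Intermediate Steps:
Function('V')(D, Y) = Add(Rational(22, 7), Mul(Rational(-20, 7), D, Y)) (Function('V')(D, Y) = Add(Rational(8, 7), Mul(Rational(-1, 7), Add(Mul(Mul(20, D), Y), Add(-2, Mul(6, -2))))) = Add(Rational(8, 7), Mul(Rational(-1, 7), Add(Mul(20, D, Y), Add(-2, -12)))) = Add(Rational(8, 7), Mul(Rational(-1, 7), Add(Mul(20, D, Y), -14))) = Add(Rational(8, 7), Mul(Rational(-1, 7), Add(-14, Mul(20, D, Y)))) = Add(Rational(8, 7), Add(2, Mul(Rational(-20, 7), D, Y))) = Add(Rational(22, 7), Mul(Rational(-20, 7), D, Y)))
Function('r')(x, g) = 48
Add(Function('V')(2, 45), Mul(-1, Function('r')(41, Function('h')(0)))) = Add(Add(Rational(22, 7), Mul(Rational(-20, 7), 2, 45)), Mul(-1, 48)) = Add(Add(Rational(22, 7), Rational(-1800, 7)), -48) = Add(-254, -48) = -302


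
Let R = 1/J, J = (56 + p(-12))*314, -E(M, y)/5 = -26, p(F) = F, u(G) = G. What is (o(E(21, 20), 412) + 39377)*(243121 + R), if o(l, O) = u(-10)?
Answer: 132232167966479/13816 ≈ 9.5709e+9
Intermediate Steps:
E(M, y) = 130 (E(M, y) = -5*(-26) = 130)
o(l, O) = -10
J = 13816 (J = (56 - 12)*314 = 44*314 = 13816)
R = 1/13816 ≈ 7.2380e-5
(o(E(21, 20), 412) + 39377)*(243121 + R) = (-10 + 39377)*(243121 + 1/13816) = 39367*(3358959737/13816) = 132232167966479/13816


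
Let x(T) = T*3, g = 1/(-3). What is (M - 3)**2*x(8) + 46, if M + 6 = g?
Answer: 6410/3 ≈ 2136.7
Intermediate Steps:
g = -1/3 ≈ -0.33333
M = -19/3 (M = -6 - 1/3 = -19/3 ≈ -6.3333)
x(T) = 3*T
(M - 3)**2*x(8) + 46 = (-19/3 - 3)**2*(3*8) + 46 = (-28/3)**2*24 + 46 = (784/9)*24 + 46 = 6272/3 + 46 = 6410/3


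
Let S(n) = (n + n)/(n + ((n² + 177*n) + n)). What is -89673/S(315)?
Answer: -22149231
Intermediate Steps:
S(n) = 2*n/(n² + 179*n) (S(n) = (2*n)/(n + (n² + 178*n)) = (2*n)/(n² + 179*n) = 2*n/(n² + 179*n))
-89673/S(315) = -89673/(2/(179 + 315)) = -89673/(2/494) = -89673/(2*(1/494)) = -89673/1/247 = -89673*247 = -22149231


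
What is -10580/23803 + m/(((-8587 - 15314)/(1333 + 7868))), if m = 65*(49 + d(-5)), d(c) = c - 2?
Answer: -199384667590/189638501 ≈ -1051.4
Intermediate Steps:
d(c) = -2 + c
m = 2730 (m = 65*(49 + (-2 - 5)) = 65*(49 - 7) = 65*42 = 2730)
-10580/23803 + m/(((-8587 - 15314)/(1333 + 7868))) = -10580/23803 + 2730/(((-8587 - 15314)/(1333 + 7868))) = -10580*1/23803 + 2730/((-23901/9201)) = -10580/23803 + 2730/((-23901*1/9201)) = -10580/23803 + 2730/(-7967/3067) = -10580/23803 + 2730*(-3067/7967) = -10580/23803 - 8372910/7967 = -199384667590/189638501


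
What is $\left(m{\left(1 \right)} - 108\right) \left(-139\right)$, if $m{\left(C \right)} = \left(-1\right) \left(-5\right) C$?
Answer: $14317$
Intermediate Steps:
$m{\left(C \right)} = 5 C$
$\left(m{\left(1 \right)} - 108\right) \left(-139\right) = \left(5 \cdot 1 - 108\right) \left(-139\right) = \left(5 - 108\right) \left(-139\right) = \left(-103\right) \left(-139\right) = 14317$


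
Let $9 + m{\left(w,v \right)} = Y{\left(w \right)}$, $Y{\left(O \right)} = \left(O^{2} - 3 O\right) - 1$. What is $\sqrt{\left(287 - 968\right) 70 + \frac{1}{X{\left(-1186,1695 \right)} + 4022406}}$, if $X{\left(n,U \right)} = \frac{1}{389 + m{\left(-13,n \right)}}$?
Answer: $\frac{i \sqrt{265762170737717489589829}}{2361152323} \approx 218.33 i$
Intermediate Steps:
$Y{\left(O \right)} = -1 + O^{2} - 3 O$
$m{\left(w,v \right)} = -10 + w^{2} - 3 w$ ($m{\left(w,v \right)} = -9 - \left(1 - w^{2} + 3 w\right) = -10 + w^{2} - 3 w$)
$X{\left(n,U \right)} = \frac{1}{587}$ ($X{\left(n,U \right)} = \frac{1}{389 - \left(-29 - 169\right)} = \frac{1}{389 + \left(-10 + 169 + 39\right)} = \frac{1}{389 + 198} = \frac{1}{587}$)
$\sqrt{\left(287 - 968\right) 70 + \frac{1}{X{\left(-1186,1695 \right)} + 4022406}} = \sqrt{\left(287 - 968\right) 70 + \frac{1}{\frac{1}{587} + 4022406}} = \sqrt{\left(-681\right) 70 + \frac{1}{\frac{2361152323}{587}}} = \sqrt{-47670 + \frac{587}{2361152323}} = \sqrt{- \frac{112556131236823}{2361152323}} = \frac{i \sqrt{265762170737717489589829}}{2361152323}$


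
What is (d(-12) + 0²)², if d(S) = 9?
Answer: 81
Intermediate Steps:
(d(-12) + 0²)² = (9 + 0²)² = (9 + 0)² = 9² = 81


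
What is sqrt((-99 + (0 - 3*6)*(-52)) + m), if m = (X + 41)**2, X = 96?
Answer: sqrt(19606) ≈ 140.02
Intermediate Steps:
m = 18769 (m = (96 + 41)**2 = 137**2 = 18769)
sqrt((-99 + (0 - 3*6)*(-52)) + m) = sqrt((-99 + (0 - 3*6)*(-52)) + 18769) = sqrt((-99 + (0 - 18)*(-52)) + 18769) = sqrt((-99 - 18*(-52)) + 18769) = sqrt((-99 + 936) + 18769) = sqrt(837 + 18769) = sqrt(19606)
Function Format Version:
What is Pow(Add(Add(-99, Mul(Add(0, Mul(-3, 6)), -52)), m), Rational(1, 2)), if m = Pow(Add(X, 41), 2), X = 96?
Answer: Pow(19606, Rational(1, 2)) ≈ 140.02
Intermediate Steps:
m = 18769 (m = Pow(Add(96, 41), 2) = Pow(137, 2) = 18769)
Pow(Add(Add(-99, Mul(Add(0, Mul(-3, 6)), -52)), m), Rational(1, 2)) = Pow(Add(Add(-99, Mul(Add(0, Mul(-3, 6)), -52)), 18769), Rational(1, 2)) = Pow(Add(Add(-99, Mul(Add(0, -18), -52)), 18769), Rational(1, 2)) = Pow(Add(Add(-99, Mul(-18, -52)), 18769), Rational(1, 2)) = Pow(Add(Add(-99, 936), 18769), Rational(1, 2)) = Pow(Add(837, 18769), Rational(1, 2)) = Pow(19606, Rational(1, 2))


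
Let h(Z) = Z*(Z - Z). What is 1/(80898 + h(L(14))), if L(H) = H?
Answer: 1/80898 ≈ 1.2361e-5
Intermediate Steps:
h(Z) = 0 (h(Z) = Z*0 = 0)
1/(80898 + h(L(14))) = 1/(80898 + 0) = 1/80898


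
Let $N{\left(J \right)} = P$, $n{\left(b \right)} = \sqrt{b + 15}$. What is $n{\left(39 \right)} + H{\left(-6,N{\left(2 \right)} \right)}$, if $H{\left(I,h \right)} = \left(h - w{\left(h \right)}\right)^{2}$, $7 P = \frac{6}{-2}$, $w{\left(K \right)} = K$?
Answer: $3 \sqrt{6} \approx 7.3485$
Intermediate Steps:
$n{\left(b \right)} = \sqrt{15 + b}$
$P = - \frac{3}{7}$ ($P = \frac{6 \frac{1}{-2}}{7} = \frac{6 \left(- \frac{1}{2}\right)}{7} = \frac{1}{7} \left(-3\right) = - \frac{3}{7} \approx -0.42857$)
$N{\left(J \right)} = - \frac{3}{7}$
$H{\left(I,h \right)} = 0$ ($H{\left(I,h \right)} = \left(h - h\right)^{2} = 0^{2} = 0$)
$n{\left(39 \right)} + H{\left(-6,N{\left(2 \right)} \right)} = \sqrt{15 + 39} + 0 = \sqrt{54} + 0 = 3 \sqrt{6} + 0 = 3 \sqrt{6}$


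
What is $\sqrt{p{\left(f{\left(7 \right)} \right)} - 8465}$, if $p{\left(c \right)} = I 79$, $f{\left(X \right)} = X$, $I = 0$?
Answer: $i \sqrt{8465} \approx 92.005 i$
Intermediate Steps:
$p{\left(c \right)} = 0$ ($p{\left(c \right)} = 0 \cdot 79 = 0$)
$\sqrt{p{\left(f{\left(7 \right)} \right)} - 8465} = \sqrt{0 - 8465} = \sqrt{-8465} = i \sqrt{8465}$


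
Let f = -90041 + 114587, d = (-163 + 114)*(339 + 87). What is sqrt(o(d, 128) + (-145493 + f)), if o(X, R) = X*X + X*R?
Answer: sqrt(432931057) ≈ 20807.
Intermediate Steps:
d = -20874 (d = -49*426 = -20874)
f = 24546
o(X, R) = X**2 + R*X
sqrt(o(d, 128) + (-145493 + f)) = sqrt(-20874*(128 - 20874) + (-145493 + 24546)) = sqrt(-20874*(-20746) - 120947) = sqrt(433052004 - 120947) = sqrt(432931057)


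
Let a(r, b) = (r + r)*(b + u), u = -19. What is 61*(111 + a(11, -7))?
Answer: -28121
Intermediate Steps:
a(r, b) = 2*r*(-19 + b) (a(r, b) = (r + r)*(b - 19) = (2*r)*(-19 + b) = 2*r*(-19 + b))
61*(111 + a(11, -7)) = 61*(111 + 2*11*(-19 - 7)) = 61*(111 + 2*11*(-26)) = 61*(111 - 572) = 61*(-461) = -28121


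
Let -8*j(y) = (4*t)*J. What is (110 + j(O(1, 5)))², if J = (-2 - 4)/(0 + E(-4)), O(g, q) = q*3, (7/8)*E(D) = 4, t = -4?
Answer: 737881/64 ≈ 11529.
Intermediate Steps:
E(D) = 32/7 (E(D) = (8/7)*4 = 32/7)
O(g, q) = 3*q
J = -21/16 (J = (-2 - 4)/(0 + 32/7) = -6/32/7 = -6*7/32 = -21/16 ≈ -1.3125)
j(y) = -21/8 (j(y) = -4*(-4)*(-21)/(8*16) = -(-2)*(-21)/16 = -⅛*21 = -21/8)
(110 + j(O(1, 5)))² = (110 - 21/8)² = (859/8)² = 737881/64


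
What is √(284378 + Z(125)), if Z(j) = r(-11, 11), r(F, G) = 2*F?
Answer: 2*√71089 ≈ 533.25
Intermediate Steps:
Z(j) = -22 (Z(j) = 2*(-11) = -22)
√(284378 + Z(125)) = √(284378 - 22) = √284356 = 2*√71089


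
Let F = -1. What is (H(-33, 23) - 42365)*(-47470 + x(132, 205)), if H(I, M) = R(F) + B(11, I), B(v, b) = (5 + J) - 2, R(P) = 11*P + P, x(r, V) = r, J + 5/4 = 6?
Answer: 4011351113/2 ≈ 2.0057e+9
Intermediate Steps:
J = 19/4 (J = -5/4 + 6 = 19/4 ≈ 4.7500)
R(P) = 12*P
B(v, b) = 31/4 (B(v, b) = (5 + 19/4) - 2 = 39/4 - 2 = 31/4)
H(I, M) = -17/4 (H(I, M) = 12*(-1) + 31/4 = -12 + 31/4 = -17/4)
(H(-33, 23) - 42365)*(-47470 + x(132, 205)) = (-17/4 - 42365)*(-47470 + 132) = -169477/4*(-47338) = 4011351113/2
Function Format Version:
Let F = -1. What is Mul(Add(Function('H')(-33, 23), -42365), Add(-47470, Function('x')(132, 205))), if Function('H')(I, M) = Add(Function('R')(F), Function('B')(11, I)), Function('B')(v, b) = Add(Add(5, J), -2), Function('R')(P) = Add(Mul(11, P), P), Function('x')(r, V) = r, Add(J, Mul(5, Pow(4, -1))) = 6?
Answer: Rational(4011351113, 2) ≈ 2.0057e+9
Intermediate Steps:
J = Rational(19, 4) (J = Add(Rational(-5, 4), 6) = Rational(19, 4) ≈ 4.7500)
Function('R')(P) = Mul(12, P)
Function('B')(v, b) = Rational(31, 4) (Function('B')(v, b) = Add(Add(5, Rational(19, 4)), -2) = Add(Rational(39, 4), -2) = Rational(31, 4))
Function('H')(I, M) = Rational(-17, 4) (Function('H')(I, M) = Add(Mul(12, -1), Rational(31, 4)) = Add(-12, Rational(31, 4)) = Rational(-17, 4))
Mul(Add(Function('H')(-33, 23), -42365), Add(-47470, Function('x')(132, 205))) = Mul(Add(Rational(-17, 4), -42365), Add(-47470, 132)) = Mul(Rational(-169477, 4), -47338) = Rational(4011351113, 2)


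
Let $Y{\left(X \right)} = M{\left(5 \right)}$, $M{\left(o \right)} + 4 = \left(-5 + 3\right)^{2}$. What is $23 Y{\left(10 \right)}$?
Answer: $0$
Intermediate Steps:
$M{\left(o \right)} = 0$ ($M{\left(o \right)} = -4 + \left(-5 + 3\right)^{2} = -4 + \left(-2\right)^{2} = -4 + 4 = 0$)
$Y{\left(X \right)} = 0$
$23 Y{\left(10 \right)} = 23 \cdot 0 = 0$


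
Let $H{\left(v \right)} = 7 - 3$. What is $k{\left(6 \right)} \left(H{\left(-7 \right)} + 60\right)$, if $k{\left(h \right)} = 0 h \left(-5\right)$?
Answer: $0$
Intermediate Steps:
$k{\left(h \right)} = 0$ ($k{\left(h \right)} = 0 \left(-5\right) = 0$)
$H{\left(v \right)} = 4$
$k{\left(6 \right)} \left(H{\left(-7 \right)} + 60\right) = 0 \left(4 + 60\right) = 0 \cdot 64 = 0$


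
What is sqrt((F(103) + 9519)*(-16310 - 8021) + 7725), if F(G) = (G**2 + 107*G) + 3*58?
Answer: 6*I*sqrt(21169783) ≈ 27606.0*I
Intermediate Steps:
F(G) = 174 + G**2 + 107*G (F(G) = (G**2 + 107*G) + 174 = 174 + G**2 + 107*G)
sqrt((F(103) + 9519)*(-16310 - 8021) + 7725) = sqrt(((174 + 103**2 + 107*103) + 9519)*(-16310 - 8021) + 7725) = sqrt(((174 + 10609 + 11021) + 9519)*(-24331) + 7725) = sqrt((21804 + 9519)*(-24331) + 7725) = sqrt(31323*(-24331) + 7725) = sqrt(-762119913 + 7725) = sqrt(-762112188) = 6*I*sqrt(21169783)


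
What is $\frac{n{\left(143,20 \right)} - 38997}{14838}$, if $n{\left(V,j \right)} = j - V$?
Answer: $- \frac{6520}{2473} \approx -2.6365$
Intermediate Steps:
$\frac{n{\left(143,20 \right)} - 38997}{14838} = \frac{\left(20 - 143\right) - 38997}{14838} = \left(\left(20 - 143\right) - 38997\right) \frac{1}{14838} = \left(-123 - 38997\right) \frac{1}{14838} = \left(-39120\right) \frac{1}{14838} = - \frac{6520}{2473}$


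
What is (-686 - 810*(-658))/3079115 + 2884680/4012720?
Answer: 275455205947/308890658570 ≈ 0.89176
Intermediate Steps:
(-686 - 810*(-658))/3079115 + 2884680/4012720 = (-686 + 532980)*(1/3079115) + 2884680*(1/4012720) = 532294*(1/3079115) + 72117/100318 = 532294/3079115 + 72117/100318 = 275455205947/308890658570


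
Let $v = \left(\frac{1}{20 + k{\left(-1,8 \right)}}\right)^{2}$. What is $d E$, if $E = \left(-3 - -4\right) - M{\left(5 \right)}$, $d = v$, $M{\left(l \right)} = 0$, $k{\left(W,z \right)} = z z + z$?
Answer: $\frac{1}{8464} \approx 0.00011815$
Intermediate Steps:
$k{\left(W,z \right)} = z + z^{2}$ ($k{\left(W,z \right)} = z^{2} + z = z + z^{2}$)
$v = \frac{1}{8464}$ ($v = \left(\frac{1}{20 + 8 \left(1 + 8\right)}\right)^{2} = \left(\frac{1}{20 + 8 \cdot 9}\right)^{2} = \left(\frac{1}{20 + 72}\right)^{2} = \left(\frac{1}{92}\right)^{2} = \frac{1}{8464} \approx 0.00011815$)
$d = \frac{1}{8464} \approx 0.00011815$
$E = 1$ ($E = \left(-3 - -4\right) - 0 = \left(-3 + 4\right) + 0 = 1 + 0 = 1$)
$d E = \frac{1}{8464} \cdot 1 = \frac{1}{8464}$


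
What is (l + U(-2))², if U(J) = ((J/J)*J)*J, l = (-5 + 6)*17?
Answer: 441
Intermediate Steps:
l = 17 (l = 1*17 = 17)
U(J) = J² (U(J) = (1*J)*J = J*J = J²)
(l + U(-2))² = (17 + (-2)²)² = (17 + 4)² = 21² = 441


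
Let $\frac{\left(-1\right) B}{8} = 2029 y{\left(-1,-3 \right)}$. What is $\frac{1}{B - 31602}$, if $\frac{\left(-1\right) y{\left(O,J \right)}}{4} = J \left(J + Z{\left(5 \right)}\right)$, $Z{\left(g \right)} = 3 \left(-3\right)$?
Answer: $\frac{1}{2305806} \approx 4.3369 \cdot 10^{-7}$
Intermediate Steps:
$Z{\left(g \right)} = -9$
$y{\left(O,J \right)} = - 4 J \left(-9 + J\right)$ ($y{\left(O,J \right)} = - 4 J \left(J - 9\right) = - 4 J \left(-9 + J\right)$)
$B = 2337408$ ($B = - 8 \cdot 2029 \cdot 4 \left(-3\right) \left(9 - -3\right) = - 8 \cdot 2029 \cdot 4 \left(-3\right) \left(9 + 3\right) = - 8 \cdot 2029 \cdot 4 \left(-3\right) 12 = - 8 \cdot 2029 \left(-144\right) = \left(-8\right) \left(-292176\right) = 2337408$)
$\frac{1}{B - 31602} = \frac{1}{2337408 - 31602} = \frac{1}{2305806}$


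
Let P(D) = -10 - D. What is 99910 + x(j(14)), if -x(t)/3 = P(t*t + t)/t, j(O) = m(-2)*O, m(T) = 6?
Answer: 1402315/14 ≈ 1.0017e+5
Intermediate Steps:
j(O) = 6*O
x(t) = -3*(-10 - t - t²)/t (x(t) = -3*(-10 - (t*t + t))/t = -3*(-10 - (t² + t))/t = -3*(-10 - (t + t²))/t = -3*(-10 + (-t - t²))/t = -3*(-10 - t - t²)/t)
99910 + x(j(14)) = 99910 + (3 + 3*(6*14) + 30/((6*14))) = 99910 + (3 + 3*84 + 30/84) = 99910 + (3 + 252 + 30*(1/84)) = 99910 + (3 + 252 + 5/14) = 99910 + 3575/14 = 1402315/14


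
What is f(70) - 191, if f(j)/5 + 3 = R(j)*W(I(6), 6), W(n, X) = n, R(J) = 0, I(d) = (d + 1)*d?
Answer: -206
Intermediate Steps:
I(d) = d*(1 + d) (I(d) = (1 + d)*d = d*(1 + d))
f(j) = -15 (f(j) = -15 + 5*(0*(6*(1 + 6))) = -15 + 5*(0*(6*7)) = -15 + 5*(0*42) = -15 + 5*0 = -15 + 0 = -15)
f(70) - 191 = -15 - 191 = -206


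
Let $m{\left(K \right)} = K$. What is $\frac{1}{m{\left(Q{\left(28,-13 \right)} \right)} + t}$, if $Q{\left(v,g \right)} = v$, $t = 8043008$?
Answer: $\frac{1}{8043036} \approx 1.2433 \cdot 10^{-7}$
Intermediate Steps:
$\frac{1}{m{\left(Q{\left(28,-13 \right)} \right)} + t} = \frac{1}{28 + 8043008} = \frac{1}{8043036}$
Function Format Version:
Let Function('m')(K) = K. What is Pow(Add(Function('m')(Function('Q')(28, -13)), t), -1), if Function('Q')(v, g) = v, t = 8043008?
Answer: Rational(1, 8043036) ≈ 1.2433e-7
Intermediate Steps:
Pow(Add(Function('m')(Function('Q')(28, -13)), t), -1) = Pow(Add(28, 8043008), -1) = Pow(8043036, -1) = Rational(1, 8043036)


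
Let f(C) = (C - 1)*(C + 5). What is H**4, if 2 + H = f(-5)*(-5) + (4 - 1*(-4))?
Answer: 1296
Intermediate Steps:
f(C) = (-1 + C)*(5 + C)
H = 6 (H = -2 + ((-5 + (-5)**2 + 4*(-5))*(-5) + (4 - 1*(-4))) = -2 + ((-5 + 25 - 20)*(-5) + (4 + 4)) = -2 + (0*(-5) + 8) = -2 + (0 + 8) = -2 + 8 = 6)
H**4 = 6**4 = 1296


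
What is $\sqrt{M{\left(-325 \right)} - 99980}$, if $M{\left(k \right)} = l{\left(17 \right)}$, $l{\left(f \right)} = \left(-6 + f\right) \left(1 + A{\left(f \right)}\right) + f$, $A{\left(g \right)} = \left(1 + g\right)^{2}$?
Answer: $2 i \sqrt{24097} \approx 310.46 i$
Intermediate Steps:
$l{\left(f \right)} = f + \left(1 + \left(1 + f\right)^{2}\right) \left(-6 + f\right)$ ($l{\left(f \right)} = \left(-6 + f\right) \left(1 + \left(1 + f\right)^{2}\right) + f = \left(1 + \left(1 + f\right)^{2}\right) \left(-6 + f\right) + f = f + \left(1 + \left(1 + f\right)^{2}\right) \left(-6 + f\right)$)
$M{\left(k \right)} = 3592$ ($M{\left(k \right)} = -12 + 17^{3} - 153 - 4 \cdot 17^{2} = -12 + 4913 - 153 - 1156 = 3592$)
$\sqrt{M{\left(-325 \right)} - 99980} = \sqrt{3592 - 99980} = \sqrt{-96388} = 2 i \sqrt{24097}$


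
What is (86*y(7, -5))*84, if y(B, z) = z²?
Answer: 180600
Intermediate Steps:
(86*y(7, -5))*84 = (86*(-5)²)*84 = (86*25)*84 = 2150*84 = 180600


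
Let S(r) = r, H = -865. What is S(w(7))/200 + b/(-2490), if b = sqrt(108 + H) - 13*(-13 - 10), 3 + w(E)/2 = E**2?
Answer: 2116/6225 - I*sqrt(757)/2490 ≈ 0.33992 - 0.01105*I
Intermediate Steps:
w(E) = -6 + 2*E**2
b = 299 + I*sqrt(757) (b = sqrt(108 - 865) - 13*(-13 - 10) = sqrt(-757) - 13*(-23) = I*sqrt(757) + 299 = 299 + I*sqrt(757) ≈ 299.0 + 27.514*I)
S(w(7))/200 + b/(-2490) = (-6 + 2*7**2)/200 + (299 + I*sqrt(757))/(-2490) = (-6 + 2*49)*(1/200) + (299 + I*sqrt(757))*(-1/2490) = (-6 + 98)*(1/200) + (-299/2490 - I*sqrt(757)/2490) = 92*(1/200) + (-299/2490 - I*sqrt(757)/2490) = 23/50 + (-299/2490 - I*sqrt(757)/2490) = 2116/6225 - I*sqrt(757)/2490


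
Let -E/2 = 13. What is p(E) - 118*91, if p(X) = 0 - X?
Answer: -10712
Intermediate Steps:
E = -26 (E = -2*13 = -26)
p(X) = -X
p(E) - 118*91 = -1*(-26) - 118*91 = 26 - 10738 = -10712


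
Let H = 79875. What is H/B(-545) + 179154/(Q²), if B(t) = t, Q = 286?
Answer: -643581657/4457882 ≈ -144.37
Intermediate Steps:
H/B(-545) + 179154/(Q²) = 79875/(-545) + 179154/(286²) = 79875*(-1/545) + 179154/81796 = -15975/109 + 179154*(1/81796) = -15975/109 + 89577/40898 = -643581657/4457882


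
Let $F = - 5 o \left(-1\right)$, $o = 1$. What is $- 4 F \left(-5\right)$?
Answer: $100$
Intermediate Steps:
$F = 5$ ($F = \left(-5\right) 1 \left(-1\right) = \left(-5\right) \left(-1\right) = 5$)
$- 4 F \left(-5\right) = \left(-4\right) 5 \left(-5\right) = \left(-20\right) \left(-5\right) = 100$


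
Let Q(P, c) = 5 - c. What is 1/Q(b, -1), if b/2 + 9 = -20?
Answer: ⅙ ≈ 0.16667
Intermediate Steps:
b = -58 (b = -18 + 2*(-20) = -18 - 40 = -58)
1/Q(b, -1) = 1/(5 - 1*(-1)) = 1/(5 + 1) = 1/6 = ⅙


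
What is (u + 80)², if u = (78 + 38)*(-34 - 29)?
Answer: 52243984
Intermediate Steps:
u = -7308 (u = 116*(-63) = -7308)
(u + 80)² = (-7308 + 80)² = (-7228)² = 52243984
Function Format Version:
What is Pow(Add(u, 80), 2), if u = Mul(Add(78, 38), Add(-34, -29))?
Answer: 52243984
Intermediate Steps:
u = -7308 (u = Mul(116, -63) = -7308)
Pow(Add(u, 80), 2) = Pow(Add(-7308, 80), 2) = Pow(-7228, 2) = 52243984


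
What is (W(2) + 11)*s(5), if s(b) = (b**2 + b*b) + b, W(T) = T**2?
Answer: 825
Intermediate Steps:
s(b) = b + 2*b**2 (s(b) = (b**2 + b**2) + b = 2*b**2 + b = b + 2*b**2)
(W(2) + 11)*s(5) = (2**2 + 11)*(5*(1 + 2*5)) = (4 + 11)*(5*(1 + 10)) = 15*(5*11) = 15*55 = 825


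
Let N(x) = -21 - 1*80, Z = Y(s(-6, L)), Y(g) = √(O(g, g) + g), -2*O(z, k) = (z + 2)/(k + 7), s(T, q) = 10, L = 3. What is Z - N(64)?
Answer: 101 + 2*√697/17 ≈ 104.11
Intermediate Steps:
O(z, k) = -(2 + z)/(2*(7 + k)) (O(z, k) = -(z + 2)/(2*(k + 7)) = -(2 + z)/(2*(7 + k)))
Y(g) = √(g + (-2 - g)/(2*(7 + g))) (Y(g) = √((-2 - g)/(2*(7 + g)) + g) = √(g + (-2 - g)/(2*(7 + g))))
Z = 2*√697/17 (Z = √(10 - (2 + 10)/(2*(7 + 10))) = √(10 - ½*12/17) = √(10 - ½*1/17*12) = √(10 - 6/17) = √(164/17) = 2*√697/17 ≈ 3.1060)
N(x) = -101 (N(x) = -21 - 80 = -101)
Z - N(64) = 2*√697/17 - 1*(-101) = 2*√697/17 + 101 = 101 + 2*√697/17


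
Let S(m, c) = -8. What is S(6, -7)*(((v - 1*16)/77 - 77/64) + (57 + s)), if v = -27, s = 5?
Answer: -296855/616 ≈ -481.91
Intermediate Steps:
S(6, -7)*(((v - 1*16)/77 - 77/64) + (57 + s)) = -8*(((-27 - 1*16)/77 - 77/64) + (57 + 5)) = -8*(((-27 - 16)*(1/77) - 77*1/64) + 62) = -8*((-43*1/77 - 77/64) + 62) = -8*((-43/77 - 77/64) + 62) = -8*(-8681/4928 + 62) = -8*296855/4928 = -296855/616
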